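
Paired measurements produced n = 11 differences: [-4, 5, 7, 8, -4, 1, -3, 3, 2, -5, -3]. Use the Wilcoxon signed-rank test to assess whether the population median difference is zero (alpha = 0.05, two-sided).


Step 1: Drop any zero differences (none here) and take |d_i|.
|d| = [4, 5, 7, 8, 4, 1, 3, 3, 2, 5, 3]
Step 2: Midrank |d_i| (ties get averaged ranks).
ranks: |4|->6.5, |5|->8.5, |7|->10, |8|->11, |4|->6.5, |1|->1, |3|->4, |3|->4, |2|->2, |5|->8.5, |3|->4
Step 3: Attach original signs; sum ranks with positive sign and with negative sign.
W+ = 8.5 + 10 + 11 + 1 + 4 + 2 = 36.5
W- = 6.5 + 6.5 + 4 + 8.5 + 4 = 29.5
(Check: W+ + W- = 66 should equal n(n+1)/2 = 66.)
Step 4: Test statistic W = min(W+, W-) = 29.5.
Step 5: Ties in |d|, so use the tie-corrected normal approximation.
        E[W] = n(n+1)/4 = 11*12/4 = 33.
        Tie groups: |d|=3 (t=3), |d|=4 (t=2), |d|=5 (t=2); sum(t^3 - t) = 36.
        Var[W] = n(n+1)(2n+1)/24 - sum(t^3-t)/48 = 3036/24 - 36/48 = 125.75.
        z = (W - E[W]) / sqrt(Var[W]) = (29.5 - 33) / 11.2138 = -0.3121.
        Two-sided p = 2*Phi(z) = 0.754953.
Step 6: alpha = 0.05. fail to reject H0.

W+ = 36.5, W- = 29.5, W = min = 29.5, p = 0.754953, fail to reject H0.


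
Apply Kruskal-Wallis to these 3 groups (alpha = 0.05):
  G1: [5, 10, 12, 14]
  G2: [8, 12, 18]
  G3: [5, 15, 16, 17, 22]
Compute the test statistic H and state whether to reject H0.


Step 1: Combine all N = 12 observations and assign midranks.
sorted (value, group, rank): (5,G1,1.5), (5,G3,1.5), (8,G2,3), (10,G1,4), (12,G1,5.5), (12,G2,5.5), (14,G1,7), (15,G3,8), (16,G3,9), (17,G3,10), (18,G2,11), (22,G3,12)
Step 2: Sum ranks within each group.
R_1 = 18 (n_1 = 4)
R_2 = 19.5 (n_2 = 3)
R_3 = 40.5 (n_3 = 5)
Step 3: H = 12/(N(N+1)) * sum(R_i^2/n_i) - 3(N+1)
     = 12/(12*13) * (18^2/4 + 19.5^2/3 + 40.5^2/5) - 3*13
     = 0.076923 * 535.8 - 39
     = 2.215385.
Step 4: Ties present; correction factor C = 1 - 12/(12^3 - 12) = 0.993007. Corrected H = 2.215385 / 0.993007 = 2.230986.
Step 5: Under H0, H ~ chi^2(2); p-value = 0.327754.
Step 6: alpha = 0.05. fail to reject H0.

H = 2.2310, df = 2, p = 0.327754, fail to reject H0.


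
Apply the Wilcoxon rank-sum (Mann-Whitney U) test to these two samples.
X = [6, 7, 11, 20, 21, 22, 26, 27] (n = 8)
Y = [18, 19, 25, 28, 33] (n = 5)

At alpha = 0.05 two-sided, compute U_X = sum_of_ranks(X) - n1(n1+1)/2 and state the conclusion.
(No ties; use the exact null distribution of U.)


Step 1: Combine and sort all 13 observations; assign midranks.
sorted (value, group): (6,X), (7,X), (11,X), (18,Y), (19,Y), (20,X), (21,X), (22,X), (25,Y), (26,X), (27,X), (28,Y), (33,Y)
ranks: 6->1, 7->2, 11->3, 18->4, 19->5, 20->6, 21->7, 22->8, 25->9, 26->10, 27->11, 28->12, 33->13
Step 2: Rank sum for X: R1 = 1 + 2 + 3 + 6 + 7 + 8 + 10 + 11 = 48.
Step 3: U_X = R1 - n1(n1+1)/2 = 48 - 8*9/2 = 48 - 36 = 12.
       U_Y = n1*n2 - U_X = 40 - 12 = 28.
Step 4: No ties, so the exact null distribution of U (based on enumerating the C(13,8) = 1287 equally likely rank assignments) gives the two-sided p-value.
Step 5: p-value = 0.284382; compare to alpha = 0.05. fail to reject H0.

U_X = 12, p = 0.284382, fail to reject H0 at alpha = 0.05.


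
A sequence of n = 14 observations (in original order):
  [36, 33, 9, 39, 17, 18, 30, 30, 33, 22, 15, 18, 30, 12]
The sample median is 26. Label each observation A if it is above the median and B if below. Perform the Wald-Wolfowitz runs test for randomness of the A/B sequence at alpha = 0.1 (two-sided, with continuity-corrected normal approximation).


Step 1: Compute median = 26; label A = above, B = below.
Labels in order: AABABBAAABBBAB  (n_A = 7, n_B = 7)
Step 2: Count runs R = 8.
Step 3: Under H0 (random ordering), E[R] = 2*n_A*n_B/(n_A+n_B) + 1 = 2*7*7/14 + 1 = 8.0000.
        Var[R] = 2*n_A*n_B*(2*n_A*n_B - n_A - n_B) / ((n_A+n_B)^2 * (n_A+n_B-1)) = 8232/2548 = 3.2308.
        SD[R] = 1.7974.
Step 4: R = E[R], so z = 0 with no continuity correction.
Step 5: Two-sided p-value via normal approximation = 2*(1 - Phi(|z|)) = 1.000000.
Step 6: alpha = 0.1. fail to reject H0.

R = 8, z = 0.0000, p = 1.000000, fail to reject H0.


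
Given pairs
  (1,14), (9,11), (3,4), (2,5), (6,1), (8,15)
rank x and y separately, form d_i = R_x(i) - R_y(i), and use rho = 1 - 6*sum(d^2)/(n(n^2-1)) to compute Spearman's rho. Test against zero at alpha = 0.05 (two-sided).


Step 1: Rank x and y separately (midranks; no ties here).
rank(x): 1->1, 9->6, 3->3, 2->2, 6->4, 8->5
rank(y): 14->5, 11->4, 4->2, 5->3, 1->1, 15->6
Step 2: d_i = R_x(i) - R_y(i); compute d_i^2.
  (1-5)^2=16, (6-4)^2=4, (3-2)^2=1, (2-3)^2=1, (4-1)^2=9, (5-6)^2=1
sum(d^2) = 32.
Step 3: rho = 1 - 6*32 / (6*(6^2 - 1)) = 1 - 192/210 = 0.085714.
Step 4: Under H0, t = rho * sqrt((n-2)/(1-rho^2)) = 0.1721 ~ t(4).
Step 5: Two-sided p-value from the t-distribution with 4 df = 0.871743.
Step 6: alpha = 0.05. fail to reject H0.

rho = 0.0857, p = 0.871743, fail to reject H0 at alpha = 0.05.


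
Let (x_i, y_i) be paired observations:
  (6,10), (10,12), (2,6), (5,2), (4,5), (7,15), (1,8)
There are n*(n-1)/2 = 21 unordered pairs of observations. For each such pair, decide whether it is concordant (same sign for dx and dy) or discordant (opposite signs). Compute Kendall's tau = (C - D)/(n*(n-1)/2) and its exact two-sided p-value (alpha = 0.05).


Step 1: Enumerate the 21 unordered pairs (i,j) with i<j and classify each by sign(x_j-x_i) * sign(y_j-y_i).
  (1,2):dx=+4,dy=+2->C; (1,3):dx=-4,dy=-4->C; (1,4):dx=-1,dy=-8->C; (1,5):dx=-2,dy=-5->C
  (1,6):dx=+1,dy=+5->C; (1,7):dx=-5,dy=-2->C; (2,3):dx=-8,dy=-6->C; (2,4):dx=-5,dy=-10->C
  (2,5):dx=-6,dy=-7->C; (2,6):dx=-3,dy=+3->D; (2,7):dx=-9,dy=-4->C; (3,4):dx=+3,dy=-4->D
  (3,5):dx=+2,dy=-1->D; (3,6):dx=+5,dy=+9->C; (3,7):dx=-1,dy=+2->D; (4,5):dx=-1,dy=+3->D
  (4,6):dx=+2,dy=+13->C; (4,7):dx=-4,dy=+6->D; (5,6):dx=+3,dy=+10->C; (5,7):dx=-3,dy=+3->D
  (6,7):dx=-6,dy=-7->C
Step 2: C = 14, D = 7, total pairs = 21.
Step 3: tau = (C - D)/(n(n-1)/2) = (14 - 7)/21 = 0.333333.
Step 4: Exact two-sided p-value (enumerate n! = 5040 permutations of y under H0): p = 0.381349.
Step 5: alpha = 0.05. fail to reject H0.

tau_b = 0.3333 (C=14, D=7), p = 0.381349, fail to reject H0.


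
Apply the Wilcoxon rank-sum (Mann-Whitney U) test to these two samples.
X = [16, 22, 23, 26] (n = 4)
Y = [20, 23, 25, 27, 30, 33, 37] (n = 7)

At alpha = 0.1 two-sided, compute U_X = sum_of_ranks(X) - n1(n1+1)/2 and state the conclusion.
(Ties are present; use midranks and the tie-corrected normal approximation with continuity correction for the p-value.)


Step 1: Combine and sort all 11 observations; assign midranks.
sorted (value, group): (16,X), (20,Y), (22,X), (23,X), (23,Y), (25,Y), (26,X), (27,Y), (30,Y), (33,Y), (37,Y)
ranks: 16->1, 20->2, 22->3, 23->4.5, 23->4.5, 25->6, 26->7, 27->8, 30->9, 33->10, 37->11
Step 2: Rank sum for X: R1 = 1 + 3 + 4.5 + 7 = 15.5.
Step 3: U_X = R1 - n1(n1+1)/2 = 15.5 - 4*5/2 = 15.5 - 10 = 5.5.
       U_Y = n1*n2 - U_X = 28 - 5.5 = 22.5.
Step 4: Ties are present, so use the tie-corrected normal approximation (with continuity correction) for the p-value.
Step 5: p-value = 0.129695; compare to alpha = 0.1. fail to reject H0.

U_X = 5.5, p = 0.129695, fail to reject H0 at alpha = 0.1.


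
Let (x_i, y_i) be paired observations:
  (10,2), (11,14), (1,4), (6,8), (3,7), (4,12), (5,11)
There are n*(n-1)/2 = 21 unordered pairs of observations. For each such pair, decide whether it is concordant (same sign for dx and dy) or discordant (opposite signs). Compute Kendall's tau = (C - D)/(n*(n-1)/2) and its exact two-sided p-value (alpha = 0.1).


Step 1: Enumerate the 21 unordered pairs (i,j) with i<j and classify each by sign(x_j-x_i) * sign(y_j-y_i).
  (1,2):dx=+1,dy=+12->C; (1,3):dx=-9,dy=+2->D; (1,4):dx=-4,dy=+6->D; (1,5):dx=-7,dy=+5->D
  (1,6):dx=-6,dy=+10->D; (1,7):dx=-5,dy=+9->D; (2,3):dx=-10,dy=-10->C; (2,4):dx=-5,dy=-6->C
  (2,5):dx=-8,dy=-7->C; (2,6):dx=-7,dy=-2->C; (2,7):dx=-6,dy=-3->C; (3,4):dx=+5,dy=+4->C
  (3,5):dx=+2,dy=+3->C; (3,6):dx=+3,dy=+8->C; (3,7):dx=+4,dy=+7->C; (4,5):dx=-3,dy=-1->C
  (4,6):dx=-2,dy=+4->D; (4,7):dx=-1,dy=+3->D; (5,6):dx=+1,dy=+5->C; (5,7):dx=+2,dy=+4->C
  (6,7):dx=+1,dy=-1->D
Step 2: C = 13, D = 8, total pairs = 21.
Step 3: tau = (C - D)/(n(n-1)/2) = (13 - 8)/21 = 0.238095.
Step 4: Exact two-sided p-value (enumerate n! = 5040 permutations of y under H0): p = 0.561905.
Step 5: alpha = 0.1. fail to reject H0.

tau_b = 0.2381 (C=13, D=8), p = 0.561905, fail to reject H0.


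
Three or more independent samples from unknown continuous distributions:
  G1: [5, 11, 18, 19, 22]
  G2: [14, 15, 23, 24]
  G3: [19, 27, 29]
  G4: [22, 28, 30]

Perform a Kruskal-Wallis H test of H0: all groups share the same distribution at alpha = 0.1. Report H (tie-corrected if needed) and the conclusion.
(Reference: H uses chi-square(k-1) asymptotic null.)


Step 1: Combine all N = 15 observations and assign midranks.
sorted (value, group, rank): (5,G1,1), (11,G1,2), (14,G2,3), (15,G2,4), (18,G1,5), (19,G1,6.5), (19,G3,6.5), (22,G1,8.5), (22,G4,8.5), (23,G2,10), (24,G2,11), (27,G3,12), (28,G4,13), (29,G3,14), (30,G4,15)
Step 2: Sum ranks within each group.
R_1 = 23 (n_1 = 5)
R_2 = 28 (n_2 = 4)
R_3 = 32.5 (n_3 = 3)
R_4 = 36.5 (n_4 = 3)
Step 3: H = 12/(N(N+1)) * sum(R_i^2/n_i) - 3(N+1)
     = 12/(15*16) * (23^2/5 + 28^2/4 + 32.5^2/3 + 36.5^2/3) - 3*16
     = 0.050000 * 1097.97 - 48
     = 6.898333.
Step 4: Ties present; correction factor C = 1 - 12/(15^3 - 15) = 0.996429. Corrected H = 6.898333 / 0.996429 = 6.923059.
Step 5: Under H0, H ~ chi^2(3); p-value = 0.074391.
Step 6: alpha = 0.1. reject H0.

H = 6.9231, df = 3, p = 0.074391, reject H0.


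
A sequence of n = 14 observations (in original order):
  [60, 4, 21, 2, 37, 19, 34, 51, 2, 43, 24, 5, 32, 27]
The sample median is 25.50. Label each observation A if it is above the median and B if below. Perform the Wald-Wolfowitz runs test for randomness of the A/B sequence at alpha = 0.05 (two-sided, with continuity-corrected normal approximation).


Step 1: Compute median = 25.50; label A = above, B = below.
Labels in order: ABBBABAABABBAA  (n_A = 7, n_B = 7)
Step 2: Count runs R = 9.
Step 3: Under H0 (random ordering), E[R] = 2*n_A*n_B/(n_A+n_B) + 1 = 2*7*7/14 + 1 = 8.0000.
        Var[R] = 2*n_A*n_B*(2*n_A*n_B - n_A - n_B) / ((n_A+n_B)^2 * (n_A+n_B-1)) = 8232/2548 = 3.2308.
        SD[R] = 1.7974.
Step 4: Continuity-corrected z = (R - 0.5 - E[R]) / SD[R] = (9 - 0.5 - 8.0000) / 1.7974 = 0.2782.
Step 5: Two-sided p-value via normal approximation = 2*(1 - Phi(|z|)) = 0.780879.
Step 6: alpha = 0.05. fail to reject H0.

R = 9, z = 0.2782, p = 0.780879, fail to reject H0.


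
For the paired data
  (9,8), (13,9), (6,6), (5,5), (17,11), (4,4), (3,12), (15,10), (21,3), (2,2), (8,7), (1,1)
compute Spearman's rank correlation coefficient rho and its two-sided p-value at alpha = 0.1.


Step 1: Rank x and y separately (midranks; no ties here).
rank(x): 9->8, 13->9, 6->6, 5->5, 17->11, 4->4, 3->3, 15->10, 21->12, 2->2, 8->7, 1->1
rank(y): 8->8, 9->9, 6->6, 5->5, 11->11, 4->4, 12->12, 10->10, 3->3, 2->2, 7->7, 1->1
Step 2: d_i = R_x(i) - R_y(i); compute d_i^2.
  (8-8)^2=0, (9-9)^2=0, (6-6)^2=0, (5-5)^2=0, (11-11)^2=0, (4-4)^2=0, (3-12)^2=81, (10-10)^2=0, (12-3)^2=81, (2-2)^2=0, (7-7)^2=0, (1-1)^2=0
sum(d^2) = 162.
Step 3: rho = 1 - 6*162 / (12*(12^2 - 1)) = 1 - 972/1716 = 0.433566.
Step 4: Under H0, t = rho * sqrt((n-2)/(1-rho^2)) = 1.5215 ~ t(10).
Step 5: Two-sided p-value from the t-distribution with 10 df = 0.159106.
Step 6: alpha = 0.1. fail to reject H0.

rho = 0.4336, p = 0.159106, fail to reject H0 at alpha = 0.1.


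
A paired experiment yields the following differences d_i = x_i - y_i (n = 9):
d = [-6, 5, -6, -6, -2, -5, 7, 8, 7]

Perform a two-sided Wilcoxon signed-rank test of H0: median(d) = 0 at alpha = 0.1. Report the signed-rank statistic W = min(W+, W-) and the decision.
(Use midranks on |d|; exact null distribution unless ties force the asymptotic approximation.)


Step 1: Drop any zero differences (none here) and take |d_i|.
|d| = [6, 5, 6, 6, 2, 5, 7, 8, 7]
Step 2: Midrank |d_i| (ties get averaged ranks).
ranks: |6|->5, |5|->2.5, |6|->5, |6|->5, |2|->1, |5|->2.5, |7|->7.5, |8|->9, |7|->7.5
Step 3: Attach original signs; sum ranks with positive sign and with negative sign.
W+ = 2.5 + 7.5 + 9 + 7.5 = 26.5
W- = 5 + 5 + 5 + 1 + 2.5 = 18.5
(Check: W+ + W- = 45 should equal n(n+1)/2 = 45.)
Step 4: Test statistic W = min(W+, W-) = 18.5.
Step 5: Ties in |d|, so use the tie-corrected normal approximation.
        E[W] = n(n+1)/4 = 9*10/4 = 22.5.
        Tie groups: |d|=5 (t=2), |d|=6 (t=3), |d|=7 (t=2); sum(t^3 - t) = 36.
        Var[W] = n(n+1)(2n+1)/24 - sum(t^3-t)/48 = 1710/24 - 36/48 = 70.5.
        z = (W - E[W]) / sqrt(Var[W]) = (18.5 - 22.5) / 8.3964 = -0.4764.
        Two-sided p = 2*Phi(z) = 0.633794.
Step 6: alpha = 0.1. fail to reject H0.

W+ = 26.5, W- = 18.5, W = min = 18.5, p = 0.633794, fail to reject H0.


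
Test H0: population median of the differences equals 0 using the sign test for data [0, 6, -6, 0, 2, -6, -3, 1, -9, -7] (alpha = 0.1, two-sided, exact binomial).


Step 1: Discard zero differences. Original n = 10; n_eff = number of nonzero differences = 8.
Nonzero differences (with sign): +6, -6, +2, -6, -3, +1, -9, -7
Step 2: Count signs: positive = 3, negative = 5.
Step 3: Under H0: P(positive) = 0.5, so the number of positives S ~ Bin(8, 0.5).
Step 4: Two-sided exact p-value = sum of Bin(8,0.5) probabilities at or below the observed probability = 0.726562.
Step 5: alpha = 0.1. fail to reject H0.

n_eff = 8, pos = 3, neg = 5, p = 0.726562, fail to reject H0.


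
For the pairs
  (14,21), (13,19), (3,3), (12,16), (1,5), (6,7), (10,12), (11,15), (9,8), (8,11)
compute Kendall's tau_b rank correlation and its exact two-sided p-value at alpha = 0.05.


Step 1: Enumerate the 45 unordered pairs (i,j) with i<j and classify each by sign(x_j-x_i) * sign(y_j-y_i).
  (1,2):dx=-1,dy=-2->C; (1,3):dx=-11,dy=-18->C; (1,4):dx=-2,dy=-5->C; (1,5):dx=-13,dy=-16->C
  (1,6):dx=-8,dy=-14->C; (1,7):dx=-4,dy=-9->C; (1,8):dx=-3,dy=-6->C; (1,9):dx=-5,dy=-13->C
  (1,10):dx=-6,dy=-10->C; (2,3):dx=-10,dy=-16->C; (2,4):dx=-1,dy=-3->C; (2,5):dx=-12,dy=-14->C
  (2,6):dx=-7,dy=-12->C; (2,7):dx=-3,dy=-7->C; (2,8):dx=-2,dy=-4->C; (2,9):dx=-4,dy=-11->C
  (2,10):dx=-5,dy=-8->C; (3,4):dx=+9,dy=+13->C; (3,5):dx=-2,dy=+2->D; (3,6):dx=+3,dy=+4->C
  (3,7):dx=+7,dy=+9->C; (3,8):dx=+8,dy=+12->C; (3,9):dx=+6,dy=+5->C; (3,10):dx=+5,dy=+8->C
  (4,5):dx=-11,dy=-11->C; (4,6):dx=-6,dy=-9->C; (4,7):dx=-2,dy=-4->C; (4,8):dx=-1,dy=-1->C
  (4,9):dx=-3,dy=-8->C; (4,10):dx=-4,dy=-5->C; (5,6):dx=+5,dy=+2->C; (5,7):dx=+9,dy=+7->C
  (5,8):dx=+10,dy=+10->C; (5,9):dx=+8,dy=+3->C; (5,10):dx=+7,dy=+6->C; (6,7):dx=+4,dy=+5->C
  (6,8):dx=+5,dy=+8->C; (6,9):dx=+3,dy=+1->C; (6,10):dx=+2,dy=+4->C; (7,8):dx=+1,dy=+3->C
  (7,9):dx=-1,dy=-4->C; (7,10):dx=-2,dy=-1->C; (8,9):dx=-2,dy=-7->C; (8,10):dx=-3,dy=-4->C
  (9,10):dx=-1,dy=+3->D
Step 2: C = 43, D = 2, total pairs = 45.
Step 3: tau = (C - D)/(n(n-1)/2) = (43 - 2)/45 = 0.911111.
Step 4: Exact two-sided p-value (enumerate n! = 3628800 permutations of y under H0): p = 0.000030.
Step 5: alpha = 0.05. reject H0.

tau_b = 0.9111 (C=43, D=2), p = 0.000030, reject H0.


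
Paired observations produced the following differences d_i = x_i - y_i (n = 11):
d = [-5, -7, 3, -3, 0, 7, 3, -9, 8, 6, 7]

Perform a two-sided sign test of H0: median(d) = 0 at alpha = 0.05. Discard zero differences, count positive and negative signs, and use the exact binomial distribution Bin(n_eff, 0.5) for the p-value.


Step 1: Discard zero differences. Original n = 11; n_eff = number of nonzero differences = 10.
Nonzero differences (with sign): -5, -7, +3, -3, +7, +3, -9, +8, +6, +7
Step 2: Count signs: positive = 6, negative = 4.
Step 3: Under H0: P(positive) = 0.5, so the number of positives S ~ Bin(10, 0.5).
Step 4: Two-sided exact p-value = sum of Bin(10,0.5) probabilities at or below the observed probability = 0.753906.
Step 5: alpha = 0.05. fail to reject H0.

n_eff = 10, pos = 6, neg = 4, p = 0.753906, fail to reject H0.


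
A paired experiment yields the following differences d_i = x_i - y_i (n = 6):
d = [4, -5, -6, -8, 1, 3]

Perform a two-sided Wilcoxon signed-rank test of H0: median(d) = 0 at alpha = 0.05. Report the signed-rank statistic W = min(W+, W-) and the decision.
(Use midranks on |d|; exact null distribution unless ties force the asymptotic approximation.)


Step 1: Drop any zero differences (none here) and take |d_i|.
|d| = [4, 5, 6, 8, 1, 3]
Step 2: Midrank |d_i| (ties get averaged ranks).
ranks: |4|->3, |5|->4, |6|->5, |8|->6, |1|->1, |3|->2
Step 3: Attach original signs; sum ranks with positive sign and with negative sign.
W+ = 3 + 1 + 2 = 6
W- = 4 + 5 + 6 = 15
(Check: W+ + W- = 21 should equal n(n+1)/2 = 21.)
Step 4: Test statistic W = min(W+, W-) = 6.
Step 5: No ties, so the exact null distribution over the 2^6 = 64 sign assignments gives the two-sided p-value = 0.437500.
Step 6: alpha = 0.05. fail to reject H0.

W+ = 6, W- = 15, W = min = 6, p = 0.437500, fail to reject H0.


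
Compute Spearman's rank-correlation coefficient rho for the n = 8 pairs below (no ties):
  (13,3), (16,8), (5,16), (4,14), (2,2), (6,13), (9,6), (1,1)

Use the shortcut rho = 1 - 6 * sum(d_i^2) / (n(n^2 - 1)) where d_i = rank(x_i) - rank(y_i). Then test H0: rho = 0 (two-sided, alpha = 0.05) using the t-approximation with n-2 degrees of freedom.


Step 1: Rank x and y separately (midranks; no ties here).
rank(x): 13->7, 16->8, 5->4, 4->3, 2->2, 6->5, 9->6, 1->1
rank(y): 3->3, 8->5, 16->8, 14->7, 2->2, 13->6, 6->4, 1->1
Step 2: d_i = R_x(i) - R_y(i); compute d_i^2.
  (7-3)^2=16, (8-5)^2=9, (4-8)^2=16, (3-7)^2=16, (2-2)^2=0, (5-6)^2=1, (6-4)^2=4, (1-1)^2=0
sum(d^2) = 62.
Step 3: rho = 1 - 6*62 / (8*(8^2 - 1)) = 1 - 372/504 = 0.261905.
Step 4: Under H0, t = rho * sqrt((n-2)/(1-rho^2)) = 0.6647 ~ t(6).
Step 5: Two-sided p-value from the t-distribution with 6 df = 0.530923.
Step 6: alpha = 0.05. fail to reject H0.

rho = 0.2619, p = 0.530923, fail to reject H0 at alpha = 0.05.


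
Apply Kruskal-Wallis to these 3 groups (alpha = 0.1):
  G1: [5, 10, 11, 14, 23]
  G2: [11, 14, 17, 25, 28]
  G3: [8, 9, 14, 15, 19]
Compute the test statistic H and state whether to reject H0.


Step 1: Combine all N = 15 observations and assign midranks.
sorted (value, group, rank): (5,G1,1), (8,G3,2), (9,G3,3), (10,G1,4), (11,G1,5.5), (11,G2,5.5), (14,G1,8), (14,G2,8), (14,G3,8), (15,G3,10), (17,G2,11), (19,G3,12), (23,G1,13), (25,G2,14), (28,G2,15)
Step 2: Sum ranks within each group.
R_1 = 31.5 (n_1 = 5)
R_2 = 53.5 (n_2 = 5)
R_3 = 35 (n_3 = 5)
Step 3: H = 12/(N(N+1)) * sum(R_i^2/n_i) - 3(N+1)
     = 12/(15*16) * (31.5^2/5 + 53.5^2/5 + 35^2/5) - 3*16
     = 0.050000 * 1015.9 - 48
     = 2.795000.
Step 4: Ties present; correction factor C = 1 - 30/(15^3 - 15) = 0.991071. Corrected H = 2.795000 / 0.991071 = 2.820180.
Step 5: Under H0, H ~ chi^2(2); p-value = 0.244121.
Step 6: alpha = 0.1. fail to reject H0.

H = 2.8202, df = 2, p = 0.244121, fail to reject H0.


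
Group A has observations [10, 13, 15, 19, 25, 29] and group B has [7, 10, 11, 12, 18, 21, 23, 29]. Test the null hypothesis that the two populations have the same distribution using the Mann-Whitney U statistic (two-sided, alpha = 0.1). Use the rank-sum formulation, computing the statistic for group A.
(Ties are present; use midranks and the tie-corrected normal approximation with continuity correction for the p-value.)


Step 1: Combine and sort all 14 observations; assign midranks.
sorted (value, group): (7,Y), (10,X), (10,Y), (11,Y), (12,Y), (13,X), (15,X), (18,Y), (19,X), (21,Y), (23,Y), (25,X), (29,X), (29,Y)
ranks: 7->1, 10->2.5, 10->2.5, 11->4, 12->5, 13->6, 15->7, 18->8, 19->9, 21->10, 23->11, 25->12, 29->13.5, 29->13.5
Step 2: Rank sum for X: R1 = 2.5 + 6 + 7 + 9 + 12 + 13.5 = 50.
Step 3: U_X = R1 - n1(n1+1)/2 = 50 - 6*7/2 = 50 - 21 = 29.
       U_Y = n1*n2 - U_X = 48 - 29 = 19.
Step 4: Ties are present, so use the tie-corrected normal approximation (with continuity correction) for the p-value.
Step 5: p-value = 0.560413; compare to alpha = 0.1. fail to reject H0.

U_X = 29, p = 0.560413, fail to reject H0 at alpha = 0.1.


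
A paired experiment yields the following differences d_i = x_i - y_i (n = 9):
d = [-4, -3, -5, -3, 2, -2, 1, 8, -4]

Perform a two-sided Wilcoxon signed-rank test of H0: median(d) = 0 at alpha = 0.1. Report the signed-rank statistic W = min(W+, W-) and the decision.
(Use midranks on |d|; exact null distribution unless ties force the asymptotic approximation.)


Step 1: Drop any zero differences (none here) and take |d_i|.
|d| = [4, 3, 5, 3, 2, 2, 1, 8, 4]
Step 2: Midrank |d_i| (ties get averaged ranks).
ranks: |4|->6.5, |3|->4.5, |5|->8, |3|->4.5, |2|->2.5, |2|->2.5, |1|->1, |8|->9, |4|->6.5
Step 3: Attach original signs; sum ranks with positive sign and with negative sign.
W+ = 2.5 + 1 + 9 = 12.5
W- = 6.5 + 4.5 + 8 + 4.5 + 2.5 + 6.5 = 32.5
(Check: W+ + W- = 45 should equal n(n+1)/2 = 45.)
Step 4: Test statistic W = min(W+, W-) = 12.5.
Step 5: Ties in |d|, so use the tie-corrected normal approximation.
        E[W] = n(n+1)/4 = 9*10/4 = 22.5.
        Tie groups: |d|=2 (t=2), |d|=3 (t=2), |d|=4 (t=2); sum(t^3 - t) = 18.
        Var[W] = n(n+1)(2n+1)/24 - sum(t^3-t)/48 = 1710/24 - 18/48 = 70.875.
        z = (W - E[W]) / sqrt(Var[W]) = (12.5 - 22.5) / 8.4187 = -1.1878.
        Two-sided p = 2*Phi(z) = 0.234901.
Step 6: alpha = 0.1. fail to reject H0.

W+ = 12.5, W- = 32.5, W = min = 12.5, p = 0.234901, fail to reject H0.


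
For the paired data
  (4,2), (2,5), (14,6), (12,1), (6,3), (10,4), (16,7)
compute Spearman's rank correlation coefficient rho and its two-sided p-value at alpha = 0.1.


Step 1: Rank x and y separately (midranks; no ties here).
rank(x): 4->2, 2->1, 14->6, 12->5, 6->3, 10->4, 16->7
rank(y): 2->2, 5->5, 6->6, 1->1, 3->3, 4->4, 7->7
Step 2: d_i = R_x(i) - R_y(i); compute d_i^2.
  (2-2)^2=0, (1-5)^2=16, (6-6)^2=0, (5-1)^2=16, (3-3)^2=0, (4-4)^2=0, (7-7)^2=0
sum(d^2) = 32.
Step 3: rho = 1 - 6*32 / (7*(7^2 - 1)) = 1 - 192/336 = 0.428571.
Step 4: Under H0, t = rho * sqrt((n-2)/(1-rho^2)) = 1.0607 ~ t(5).
Step 5: Two-sided p-value from the t-distribution with 5 df = 0.337368.
Step 6: alpha = 0.1. fail to reject H0.

rho = 0.4286, p = 0.337368, fail to reject H0 at alpha = 0.1.


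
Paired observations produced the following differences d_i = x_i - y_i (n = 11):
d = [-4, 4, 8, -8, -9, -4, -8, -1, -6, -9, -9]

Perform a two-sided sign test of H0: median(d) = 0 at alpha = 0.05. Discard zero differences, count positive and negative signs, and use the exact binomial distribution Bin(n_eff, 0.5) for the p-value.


Step 1: Discard zero differences. Original n = 11; n_eff = number of nonzero differences = 11.
Nonzero differences (with sign): -4, +4, +8, -8, -9, -4, -8, -1, -6, -9, -9
Step 2: Count signs: positive = 2, negative = 9.
Step 3: Under H0: P(positive) = 0.5, so the number of positives S ~ Bin(11, 0.5).
Step 4: Two-sided exact p-value = sum of Bin(11,0.5) probabilities at or below the observed probability = 0.065430.
Step 5: alpha = 0.05. fail to reject H0.

n_eff = 11, pos = 2, neg = 9, p = 0.065430, fail to reject H0.


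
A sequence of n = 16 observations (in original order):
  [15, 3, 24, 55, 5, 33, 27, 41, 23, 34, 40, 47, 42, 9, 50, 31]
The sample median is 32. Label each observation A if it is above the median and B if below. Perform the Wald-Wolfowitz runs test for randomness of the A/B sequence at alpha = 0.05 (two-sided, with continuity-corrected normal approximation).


Step 1: Compute median = 32; label A = above, B = below.
Labels in order: BBBABABABAAAABAB  (n_A = 8, n_B = 8)
Step 2: Count runs R = 11.
Step 3: Under H0 (random ordering), E[R] = 2*n_A*n_B/(n_A+n_B) + 1 = 2*8*8/16 + 1 = 9.0000.
        Var[R] = 2*n_A*n_B*(2*n_A*n_B - n_A - n_B) / ((n_A+n_B)^2 * (n_A+n_B-1)) = 14336/3840 = 3.7333.
        SD[R] = 1.9322.
Step 4: Continuity-corrected z = (R - 0.5 - E[R]) / SD[R] = (11 - 0.5 - 9.0000) / 1.9322 = 0.7763.
Step 5: Two-sided p-value via normal approximation = 2*(1 - Phi(|z|)) = 0.437558.
Step 6: alpha = 0.05. fail to reject H0.

R = 11, z = 0.7763, p = 0.437558, fail to reject H0.


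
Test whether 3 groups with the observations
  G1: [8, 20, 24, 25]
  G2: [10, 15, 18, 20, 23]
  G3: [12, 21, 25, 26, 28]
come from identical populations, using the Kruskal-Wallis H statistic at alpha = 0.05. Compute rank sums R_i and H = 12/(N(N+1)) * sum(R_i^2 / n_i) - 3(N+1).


Step 1: Combine all N = 14 observations and assign midranks.
sorted (value, group, rank): (8,G1,1), (10,G2,2), (12,G3,3), (15,G2,4), (18,G2,5), (20,G1,6.5), (20,G2,6.5), (21,G3,8), (23,G2,9), (24,G1,10), (25,G1,11.5), (25,G3,11.5), (26,G3,13), (28,G3,14)
Step 2: Sum ranks within each group.
R_1 = 29 (n_1 = 4)
R_2 = 26.5 (n_2 = 5)
R_3 = 49.5 (n_3 = 5)
Step 3: H = 12/(N(N+1)) * sum(R_i^2/n_i) - 3(N+1)
     = 12/(14*15) * (29^2/4 + 26.5^2/5 + 49.5^2/5) - 3*15
     = 0.057143 * 840.75 - 45
     = 3.042857.
Step 4: Ties present; correction factor C = 1 - 12/(14^3 - 14) = 0.995604. Corrected H = 3.042857 / 0.995604 = 3.056291.
Step 5: Under H0, H ~ chi^2(2); p-value = 0.216938.
Step 6: alpha = 0.05. fail to reject H0.

H = 3.0563, df = 2, p = 0.216938, fail to reject H0.


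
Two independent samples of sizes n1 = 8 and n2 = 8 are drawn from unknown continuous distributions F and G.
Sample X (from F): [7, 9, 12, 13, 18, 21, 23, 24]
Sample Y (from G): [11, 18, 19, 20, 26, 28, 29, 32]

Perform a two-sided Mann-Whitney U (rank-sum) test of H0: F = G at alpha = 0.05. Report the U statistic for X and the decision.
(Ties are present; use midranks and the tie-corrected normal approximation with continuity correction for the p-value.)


Step 1: Combine and sort all 16 observations; assign midranks.
sorted (value, group): (7,X), (9,X), (11,Y), (12,X), (13,X), (18,X), (18,Y), (19,Y), (20,Y), (21,X), (23,X), (24,X), (26,Y), (28,Y), (29,Y), (32,Y)
ranks: 7->1, 9->2, 11->3, 12->4, 13->5, 18->6.5, 18->6.5, 19->8, 20->9, 21->10, 23->11, 24->12, 26->13, 28->14, 29->15, 32->16
Step 2: Rank sum for X: R1 = 1 + 2 + 4 + 5 + 6.5 + 10 + 11 + 12 = 51.5.
Step 3: U_X = R1 - n1(n1+1)/2 = 51.5 - 8*9/2 = 51.5 - 36 = 15.5.
       U_Y = n1*n2 - U_X = 64 - 15.5 = 48.5.
Step 4: Ties are present, so use the tie-corrected normal approximation (with continuity correction) for the p-value.
Step 5: p-value = 0.092652; compare to alpha = 0.05. fail to reject H0.

U_X = 15.5, p = 0.092652, fail to reject H0 at alpha = 0.05.


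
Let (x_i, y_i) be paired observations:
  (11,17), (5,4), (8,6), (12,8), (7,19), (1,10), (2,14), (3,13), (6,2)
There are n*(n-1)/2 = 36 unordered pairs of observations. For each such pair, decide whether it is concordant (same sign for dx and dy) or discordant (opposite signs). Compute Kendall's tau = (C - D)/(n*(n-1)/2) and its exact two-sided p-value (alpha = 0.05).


Step 1: Enumerate the 36 unordered pairs (i,j) with i<j and classify each by sign(x_j-x_i) * sign(y_j-y_i).
  (1,2):dx=-6,dy=-13->C; (1,3):dx=-3,dy=-11->C; (1,4):dx=+1,dy=-9->D; (1,5):dx=-4,dy=+2->D
  (1,6):dx=-10,dy=-7->C; (1,7):dx=-9,dy=-3->C; (1,8):dx=-8,dy=-4->C; (1,9):dx=-5,dy=-15->C
  (2,3):dx=+3,dy=+2->C; (2,4):dx=+7,dy=+4->C; (2,5):dx=+2,dy=+15->C; (2,6):dx=-4,dy=+6->D
  (2,7):dx=-3,dy=+10->D; (2,8):dx=-2,dy=+9->D; (2,9):dx=+1,dy=-2->D; (3,4):dx=+4,dy=+2->C
  (3,5):dx=-1,dy=+13->D; (3,6):dx=-7,dy=+4->D; (3,7):dx=-6,dy=+8->D; (3,8):dx=-5,dy=+7->D
  (3,9):dx=-2,dy=-4->C; (4,5):dx=-5,dy=+11->D; (4,6):dx=-11,dy=+2->D; (4,7):dx=-10,dy=+6->D
  (4,8):dx=-9,dy=+5->D; (4,9):dx=-6,dy=-6->C; (5,6):dx=-6,dy=-9->C; (5,7):dx=-5,dy=-5->C
  (5,8):dx=-4,dy=-6->C; (5,9):dx=-1,dy=-17->C; (6,7):dx=+1,dy=+4->C; (6,8):dx=+2,dy=+3->C
  (6,9):dx=+5,dy=-8->D; (7,8):dx=+1,dy=-1->D; (7,9):dx=+4,dy=-12->D; (8,9):dx=+3,dy=-11->D
Step 2: C = 18, D = 18, total pairs = 36.
Step 3: tau = (C - D)/(n(n-1)/2) = (18 - 18)/36 = 0.000000.
Step 4: Exact two-sided p-value (enumerate n! = 362880 permutations of y under H0): p = 1.000000.
Step 5: alpha = 0.05. fail to reject H0.

tau_b = 0.0000 (C=18, D=18), p = 1.000000, fail to reject H0.


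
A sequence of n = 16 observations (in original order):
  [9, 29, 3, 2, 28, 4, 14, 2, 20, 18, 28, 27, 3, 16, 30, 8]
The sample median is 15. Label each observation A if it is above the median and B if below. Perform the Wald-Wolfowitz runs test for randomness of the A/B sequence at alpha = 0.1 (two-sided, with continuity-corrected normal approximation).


Step 1: Compute median = 15; label A = above, B = below.
Labels in order: BABBABBBAAAABAAB  (n_A = 8, n_B = 8)
Step 2: Count runs R = 9.
Step 3: Under H0 (random ordering), E[R] = 2*n_A*n_B/(n_A+n_B) + 1 = 2*8*8/16 + 1 = 9.0000.
        Var[R] = 2*n_A*n_B*(2*n_A*n_B - n_A - n_B) / ((n_A+n_B)^2 * (n_A+n_B-1)) = 14336/3840 = 3.7333.
        SD[R] = 1.9322.
Step 4: R = E[R], so z = 0 with no continuity correction.
Step 5: Two-sided p-value via normal approximation = 2*(1 - Phi(|z|)) = 1.000000.
Step 6: alpha = 0.1. fail to reject H0.

R = 9, z = 0.0000, p = 1.000000, fail to reject H0.


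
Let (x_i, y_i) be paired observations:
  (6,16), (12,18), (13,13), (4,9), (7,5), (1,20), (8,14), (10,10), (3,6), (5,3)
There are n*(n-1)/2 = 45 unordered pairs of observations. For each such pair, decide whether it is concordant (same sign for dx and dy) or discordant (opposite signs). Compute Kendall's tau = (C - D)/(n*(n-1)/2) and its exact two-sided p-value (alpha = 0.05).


Step 1: Enumerate the 45 unordered pairs (i,j) with i<j and classify each by sign(x_j-x_i) * sign(y_j-y_i).
  (1,2):dx=+6,dy=+2->C; (1,3):dx=+7,dy=-3->D; (1,4):dx=-2,dy=-7->C; (1,5):dx=+1,dy=-11->D
  (1,6):dx=-5,dy=+4->D; (1,7):dx=+2,dy=-2->D; (1,8):dx=+4,dy=-6->D; (1,9):dx=-3,dy=-10->C
  (1,10):dx=-1,dy=-13->C; (2,3):dx=+1,dy=-5->D; (2,4):dx=-8,dy=-9->C; (2,5):dx=-5,dy=-13->C
  (2,6):dx=-11,dy=+2->D; (2,7):dx=-4,dy=-4->C; (2,8):dx=-2,dy=-8->C; (2,9):dx=-9,dy=-12->C
  (2,10):dx=-7,dy=-15->C; (3,4):dx=-9,dy=-4->C; (3,5):dx=-6,dy=-8->C; (3,6):dx=-12,dy=+7->D
  (3,7):dx=-5,dy=+1->D; (3,8):dx=-3,dy=-3->C; (3,9):dx=-10,dy=-7->C; (3,10):dx=-8,dy=-10->C
  (4,5):dx=+3,dy=-4->D; (4,6):dx=-3,dy=+11->D; (4,7):dx=+4,dy=+5->C; (4,8):dx=+6,dy=+1->C
  (4,9):dx=-1,dy=-3->C; (4,10):dx=+1,dy=-6->D; (5,6):dx=-6,dy=+15->D; (5,7):dx=+1,dy=+9->C
  (5,8):dx=+3,dy=+5->C; (5,9):dx=-4,dy=+1->D; (5,10):dx=-2,dy=-2->C; (6,7):dx=+7,dy=-6->D
  (6,8):dx=+9,dy=-10->D; (6,9):dx=+2,dy=-14->D; (6,10):dx=+4,dy=-17->D; (7,8):dx=+2,dy=-4->D
  (7,9):dx=-5,dy=-8->C; (7,10):dx=-3,dy=-11->C; (8,9):dx=-7,dy=-4->C; (8,10):dx=-5,dy=-7->C
  (9,10):dx=+2,dy=-3->D
Step 2: C = 25, D = 20, total pairs = 45.
Step 3: tau = (C - D)/(n(n-1)/2) = (25 - 20)/45 = 0.111111.
Step 4: Exact two-sided p-value (enumerate n! = 3628800 permutations of y under H0): p = 0.727490.
Step 5: alpha = 0.05. fail to reject H0.

tau_b = 0.1111 (C=25, D=20), p = 0.727490, fail to reject H0.


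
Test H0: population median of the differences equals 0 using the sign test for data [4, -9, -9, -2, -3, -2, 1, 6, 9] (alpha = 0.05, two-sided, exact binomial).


Step 1: Discard zero differences. Original n = 9; n_eff = number of nonzero differences = 9.
Nonzero differences (with sign): +4, -9, -9, -2, -3, -2, +1, +6, +9
Step 2: Count signs: positive = 4, negative = 5.
Step 3: Under H0: P(positive) = 0.5, so the number of positives S ~ Bin(9, 0.5).
Step 4: Two-sided exact p-value = sum of Bin(9,0.5) probabilities at or below the observed probability = 1.000000.
Step 5: alpha = 0.05. fail to reject H0.

n_eff = 9, pos = 4, neg = 5, p = 1.000000, fail to reject H0.


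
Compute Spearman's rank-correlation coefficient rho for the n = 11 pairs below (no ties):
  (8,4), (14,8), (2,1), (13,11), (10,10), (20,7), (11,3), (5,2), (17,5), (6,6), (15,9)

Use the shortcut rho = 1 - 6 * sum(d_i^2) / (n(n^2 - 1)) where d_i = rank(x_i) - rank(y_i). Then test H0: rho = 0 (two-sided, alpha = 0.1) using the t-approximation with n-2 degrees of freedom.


Step 1: Rank x and y separately (midranks; no ties here).
rank(x): 8->4, 14->8, 2->1, 13->7, 10->5, 20->11, 11->6, 5->2, 17->10, 6->3, 15->9
rank(y): 4->4, 8->8, 1->1, 11->11, 10->10, 7->7, 3->3, 2->2, 5->5, 6->6, 9->9
Step 2: d_i = R_x(i) - R_y(i); compute d_i^2.
  (4-4)^2=0, (8-8)^2=0, (1-1)^2=0, (7-11)^2=16, (5-10)^2=25, (11-7)^2=16, (6-3)^2=9, (2-2)^2=0, (10-5)^2=25, (3-6)^2=9, (9-9)^2=0
sum(d^2) = 100.
Step 3: rho = 1 - 6*100 / (11*(11^2 - 1)) = 1 - 600/1320 = 0.545455.
Step 4: Under H0, t = rho * sqrt((n-2)/(1-rho^2)) = 1.9524 ~ t(9).
Step 5: Two-sided p-value from the t-distribution with 9 df = 0.082651.
Step 6: alpha = 0.1. reject H0.

rho = 0.5455, p = 0.082651, reject H0 at alpha = 0.1.


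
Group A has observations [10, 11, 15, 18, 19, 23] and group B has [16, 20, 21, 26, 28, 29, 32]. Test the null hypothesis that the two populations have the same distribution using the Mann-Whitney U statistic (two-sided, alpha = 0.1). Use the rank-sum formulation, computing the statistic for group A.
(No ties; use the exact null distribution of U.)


Step 1: Combine and sort all 13 observations; assign midranks.
sorted (value, group): (10,X), (11,X), (15,X), (16,Y), (18,X), (19,X), (20,Y), (21,Y), (23,X), (26,Y), (28,Y), (29,Y), (32,Y)
ranks: 10->1, 11->2, 15->3, 16->4, 18->5, 19->6, 20->7, 21->8, 23->9, 26->10, 28->11, 29->12, 32->13
Step 2: Rank sum for X: R1 = 1 + 2 + 3 + 5 + 6 + 9 = 26.
Step 3: U_X = R1 - n1(n1+1)/2 = 26 - 6*7/2 = 26 - 21 = 5.
       U_Y = n1*n2 - U_X = 42 - 5 = 37.
Step 4: No ties, so the exact null distribution of U (based on enumerating the C(13,6) = 1716 equally likely rank assignments) gives the two-sided p-value.
Step 5: p-value = 0.022145; compare to alpha = 0.1. reject H0.

U_X = 5, p = 0.022145, reject H0 at alpha = 0.1.


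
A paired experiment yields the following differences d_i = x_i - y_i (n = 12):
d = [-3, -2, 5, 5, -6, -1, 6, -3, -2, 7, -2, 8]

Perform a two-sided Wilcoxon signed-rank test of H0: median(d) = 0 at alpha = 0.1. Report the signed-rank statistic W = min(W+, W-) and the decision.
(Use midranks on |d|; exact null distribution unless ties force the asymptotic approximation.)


Step 1: Drop any zero differences (none here) and take |d_i|.
|d| = [3, 2, 5, 5, 6, 1, 6, 3, 2, 7, 2, 8]
Step 2: Midrank |d_i| (ties get averaged ranks).
ranks: |3|->5.5, |2|->3, |5|->7.5, |5|->7.5, |6|->9.5, |1|->1, |6|->9.5, |3|->5.5, |2|->3, |7|->11, |2|->3, |8|->12
Step 3: Attach original signs; sum ranks with positive sign and with negative sign.
W+ = 7.5 + 7.5 + 9.5 + 11 + 12 = 47.5
W- = 5.5 + 3 + 9.5 + 1 + 5.5 + 3 + 3 = 30.5
(Check: W+ + W- = 78 should equal n(n+1)/2 = 78.)
Step 4: Test statistic W = min(W+, W-) = 30.5.
Step 5: Ties in |d|, so use the tie-corrected normal approximation.
        E[W] = n(n+1)/4 = 12*13/4 = 39.
        Tie groups: |d|=2 (t=3), |d|=3 (t=2), |d|=5 (t=2), |d|=6 (t=2); sum(t^3 - t) = 42.
        Var[W] = n(n+1)(2n+1)/24 - sum(t^3-t)/48 = 3900/24 - 42/48 = 161.625.
        z = (W - E[W]) / sqrt(Var[W]) = (30.5 - 39) / 12.7132 = -0.6686.
        Two-sided p = 2*Phi(z) = 0.503752.
Step 6: alpha = 0.1. fail to reject H0.

W+ = 47.5, W- = 30.5, W = min = 30.5, p = 0.503752, fail to reject H0.


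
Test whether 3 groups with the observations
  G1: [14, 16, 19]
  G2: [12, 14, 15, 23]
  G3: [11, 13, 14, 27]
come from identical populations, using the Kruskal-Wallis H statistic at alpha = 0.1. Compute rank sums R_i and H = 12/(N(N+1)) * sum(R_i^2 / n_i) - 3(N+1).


Step 1: Combine all N = 11 observations and assign midranks.
sorted (value, group, rank): (11,G3,1), (12,G2,2), (13,G3,3), (14,G1,5), (14,G2,5), (14,G3,5), (15,G2,7), (16,G1,8), (19,G1,9), (23,G2,10), (27,G3,11)
Step 2: Sum ranks within each group.
R_1 = 22 (n_1 = 3)
R_2 = 24 (n_2 = 4)
R_3 = 20 (n_3 = 4)
Step 3: H = 12/(N(N+1)) * sum(R_i^2/n_i) - 3(N+1)
     = 12/(11*12) * (22^2/3 + 24^2/4 + 20^2/4) - 3*12
     = 0.090909 * 405.333 - 36
     = 0.848485.
Step 4: Ties present; correction factor C = 1 - 24/(11^3 - 11) = 0.981818. Corrected H = 0.848485 / 0.981818 = 0.864198.
Step 5: Under H0, H ~ chi^2(2); p-value = 0.649145.
Step 6: alpha = 0.1. fail to reject H0.

H = 0.8642, df = 2, p = 0.649145, fail to reject H0.


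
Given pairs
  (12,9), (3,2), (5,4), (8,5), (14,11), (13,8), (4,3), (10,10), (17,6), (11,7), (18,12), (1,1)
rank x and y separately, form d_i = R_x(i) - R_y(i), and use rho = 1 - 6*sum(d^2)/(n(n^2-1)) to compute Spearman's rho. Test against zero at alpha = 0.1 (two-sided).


Step 1: Rank x and y separately (midranks; no ties here).
rank(x): 12->8, 3->2, 5->4, 8->5, 14->10, 13->9, 4->3, 10->6, 17->11, 11->7, 18->12, 1->1
rank(y): 9->9, 2->2, 4->4, 5->5, 11->11, 8->8, 3->3, 10->10, 6->6, 7->7, 12->12, 1->1
Step 2: d_i = R_x(i) - R_y(i); compute d_i^2.
  (8-9)^2=1, (2-2)^2=0, (4-4)^2=0, (5-5)^2=0, (10-11)^2=1, (9-8)^2=1, (3-3)^2=0, (6-10)^2=16, (11-6)^2=25, (7-7)^2=0, (12-12)^2=0, (1-1)^2=0
sum(d^2) = 44.
Step 3: rho = 1 - 6*44 / (12*(12^2 - 1)) = 1 - 264/1716 = 0.846154.
Step 4: Under H0, t = rho * sqrt((n-2)/(1-rho^2)) = 5.0208 ~ t(10).
Step 5: Two-sided p-value from the t-distribution with 10 df = 0.000521.
Step 6: alpha = 0.1. reject H0.

rho = 0.8462, p = 0.000521, reject H0 at alpha = 0.1.


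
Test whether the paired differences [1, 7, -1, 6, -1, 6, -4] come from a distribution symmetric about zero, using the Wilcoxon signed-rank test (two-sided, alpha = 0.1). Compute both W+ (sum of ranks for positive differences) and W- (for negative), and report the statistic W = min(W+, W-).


Step 1: Drop any zero differences (none here) and take |d_i|.
|d| = [1, 7, 1, 6, 1, 6, 4]
Step 2: Midrank |d_i| (ties get averaged ranks).
ranks: |1|->2, |7|->7, |1|->2, |6|->5.5, |1|->2, |6|->5.5, |4|->4
Step 3: Attach original signs; sum ranks with positive sign and with negative sign.
W+ = 2 + 7 + 5.5 + 5.5 = 20
W- = 2 + 2 + 4 = 8
(Check: W+ + W- = 28 should equal n(n+1)/2 = 28.)
Step 4: Test statistic W = min(W+, W-) = 8.
Step 5: Ties in |d|, so use the tie-corrected normal approximation.
        E[W] = n(n+1)/4 = 7*8/4 = 14.
        Tie groups: |d|=1 (t=3), |d|=6 (t=2); sum(t^3 - t) = 30.
        Var[W] = n(n+1)(2n+1)/24 - sum(t^3-t)/48 = 840/24 - 30/48 = 34.375.
        z = (W - E[W]) / sqrt(Var[W]) = (8 - 14) / 5.8630 = -1.0234.
        Two-sided p = 2*Phi(z) = 0.306136.
Step 6: alpha = 0.1. fail to reject H0.

W+ = 20, W- = 8, W = min = 8, p = 0.306136, fail to reject H0.


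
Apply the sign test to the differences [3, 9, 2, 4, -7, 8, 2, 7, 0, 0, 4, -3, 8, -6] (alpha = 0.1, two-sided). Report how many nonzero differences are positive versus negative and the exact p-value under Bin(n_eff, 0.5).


Step 1: Discard zero differences. Original n = 14; n_eff = number of nonzero differences = 12.
Nonzero differences (with sign): +3, +9, +2, +4, -7, +8, +2, +7, +4, -3, +8, -6
Step 2: Count signs: positive = 9, negative = 3.
Step 3: Under H0: P(positive) = 0.5, so the number of positives S ~ Bin(12, 0.5).
Step 4: Two-sided exact p-value = sum of Bin(12,0.5) probabilities at or below the observed probability = 0.145996.
Step 5: alpha = 0.1. fail to reject H0.

n_eff = 12, pos = 9, neg = 3, p = 0.145996, fail to reject H0.


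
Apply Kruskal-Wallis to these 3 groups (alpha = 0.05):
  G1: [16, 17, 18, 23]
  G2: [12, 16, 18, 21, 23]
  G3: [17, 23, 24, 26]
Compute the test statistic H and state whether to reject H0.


Step 1: Combine all N = 13 observations and assign midranks.
sorted (value, group, rank): (12,G2,1), (16,G1,2.5), (16,G2,2.5), (17,G1,4.5), (17,G3,4.5), (18,G1,6.5), (18,G2,6.5), (21,G2,8), (23,G1,10), (23,G2,10), (23,G3,10), (24,G3,12), (26,G3,13)
Step 2: Sum ranks within each group.
R_1 = 23.5 (n_1 = 4)
R_2 = 28 (n_2 = 5)
R_3 = 39.5 (n_3 = 4)
Step 3: H = 12/(N(N+1)) * sum(R_i^2/n_i) - 3(N+1)
     = 12/(13*14) * (23.5^2/4 + 28^2/5 + 39.5^2/4) - 3*14
     = 0.065934 * 684.925 - 42
     = 3.159890.
Step 4: Ties present; correction factor C = 1 - 42/(13^3 - 13) = 0.980769. Corrected H = 3.159890 / 0.980769 = 3.221849.
Step 5: Under H0, H ~ chi^2(2); p-value = 0.199703.
Step 6: alpha = 0.05. fail to reject H0.

H = 3.2218, df = 2, p = 0.199703, fail to reject H0.


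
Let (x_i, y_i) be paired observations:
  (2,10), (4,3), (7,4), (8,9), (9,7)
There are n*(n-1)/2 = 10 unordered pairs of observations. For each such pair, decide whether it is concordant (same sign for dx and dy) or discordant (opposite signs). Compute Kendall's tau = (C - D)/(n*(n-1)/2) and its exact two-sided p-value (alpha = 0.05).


Step 1: Enumerate the 10 unordered pairs (i,j) with i<j and classify each by sign(x_j-x_i) * sign(y_j-y_i).
  (1,2):dx=+2,dy=-7->D; (1,3):dx=+5,dy=-6->D; (1,4):dx=+6,dy=-1->D; (1,5):dx=+7,dy=-3->D
  (2,3):dx=+3,dy=+1->C; (2,4):dx=+4,dy=+6->C; (2,5):dx=+5,dy=+4->C; (3,4):dx=+1,dy=+5->C
  (3,5):dx=+2,dy=+3->C; (4,5):dx=+1,dy=-2->D
Step 2: C = 5, D = 5, total pairs = 10.
Step 3: tau = (C - D)/(n(n-1)/2) = (5 - 5)/10 = 0.000000.
Step 4: Exact two-sided p-value (enumerate n! = 120 permutations of y under H0): p = 1.000000.
Step 5: alpha = 0.05. fail to reject H0.

tau_b = 0.0000 (C=5, D=5), p = 1.000000, fail to reject H0.
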